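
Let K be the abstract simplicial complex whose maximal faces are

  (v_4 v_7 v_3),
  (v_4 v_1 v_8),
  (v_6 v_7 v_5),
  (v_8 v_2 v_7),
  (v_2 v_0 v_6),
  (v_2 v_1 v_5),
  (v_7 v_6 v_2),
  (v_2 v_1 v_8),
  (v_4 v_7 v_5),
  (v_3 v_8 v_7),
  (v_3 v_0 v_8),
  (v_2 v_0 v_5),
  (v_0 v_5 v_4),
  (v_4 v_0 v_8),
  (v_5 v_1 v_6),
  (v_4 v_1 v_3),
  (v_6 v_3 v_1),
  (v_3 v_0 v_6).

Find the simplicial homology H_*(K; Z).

H_0 = Z,  H_1 = Z ⊕ Z/2,  H_2 = 0.

Fix the vertex order v_0 < v_1 < v_2 < v_3 < v_4 < v_5 < v_6 < v_7 < v_8 and write every simplex with vertices in increasing order. Then dim K = 2 and the simplices of K are:

  0-simplices (9): [v_0], [v_1], [v_2], [v_3], [v_4], [v_5], [v_6], [v_7], [v_8]
  1-simplices (27): (27 of them)
  2-simplices (18): (18 of them)

giving chain groups C_0 ≅ Z^9, C_1 ≅ Z^27, C_2 ≅ Z^18.

The boundary map ∂_1: C_1 → C_0 is given by ∂[p,q] = [q] − [p].
As a 9×27 matrix over Z this has rank 8, with invariant factors (1,1,1,1,1,1,1,1).

∂_2: C_2 → C_1 maps a triangle to the signed sum of its edges. For instance
  ∂[v_2,v_7,v_8] = [v_7,v_8] − [v_2,v_8] + [v_2,v_7],
  ∂[v_4,v_5,v_7] = [v_5,v_7] − [v_4,v_7] + [v_4,v_5].
As a 27×18 matrix over Z this has rank 18, with invariant factors (1,1,1,1,1,1,1,1,1,1,1,1,1,1,1,1,1,2).

Computing H_k = (kernel of ∂_k) / (image of ∂_{k+1}):

  H_0: rank C_0 − rank ∂_1 = 9 − 8 = 1, and the invariant factors of ∂_1 are all 1, so H_0 ≅ Z.
  H_1: rank ker ∂_1 − rank ∂_2 = (27 − 8) − 18 = 1, and ∂_2 has invariant factor 2 > 1, so H_1 ≅ Z ⊕ Z/2.
  H_2: rank ker ∂_2 − rank ∂_3 = (18 − 18) − 0 = 0, and there is no ∂_3, so H_2 ≅ 0.

As a check, the Euler characteristic is 9 − 27 + 18 = 0, which agrees with 1 − 1 + 0 = 0.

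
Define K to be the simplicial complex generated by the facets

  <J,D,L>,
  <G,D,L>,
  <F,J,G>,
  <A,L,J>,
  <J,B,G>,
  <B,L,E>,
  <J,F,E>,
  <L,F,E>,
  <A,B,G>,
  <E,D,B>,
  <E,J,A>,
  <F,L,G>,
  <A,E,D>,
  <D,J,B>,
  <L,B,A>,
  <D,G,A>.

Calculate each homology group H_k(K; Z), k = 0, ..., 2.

Order the vertices as A < B < D < E < F < G < J < L. Listing each simplex with vertices in this order, K has dimension 2 with simplices:

  0-simplices (8): A, B, D, E, F, G, J, L
  1-simplices (24): AB, AD, AE, AG, AJ, AL, BD, BE, BG, BJ, BL, DE, DG, DJ, DL, EF, EJ, EL, FG, FJ, FL, GJ, GL, JL
  2-simplices (16): ABG, ABL, ADE, ADG, AEJ, AJL, BDE, BDJ, BEL, BGJ, DGL, DJL, EFJ, EFL, FGJ, FGL

giving chain groups C_0 ≅ Z^8, C_1 ≅ Z^24, C_2 ≅ Z^16.

Boundary ∂_1: C_1 → C_0 is given by ∂[p,q] = [q] − [p].
This gives a 8×24 integer matrix of rank 7; reducing to Smith normal form yields diagonal entries (1,1,1,1,1,1,1).

Boundary ∂_2: C_2 → C_1 maps a triangle to the signed sum of its edges. For instance
  ∂FGJ = GJ − FJ + FG,
  ∂EFL = FL − EL + EF.
This gives a 24×16 integer matrix of rank 15; reducing to Smith normal form yields diagonal entries (1,1,1,1,1,1,1,1,1,1,1,1,1,1,1).

From H_k ≅ ker(∂_k) / im(∂_{k+1}) we obtain:

  H_0: rank C_0 − rank ∂_1 = 8 − 7 = 1, and the invariant factors of ∂_1 are all 1, so H_0 = Z.
  H_1: rank ker ∂_1 − rank ∂_2 = (24 − 7) − 15 = 2, and the invariant factors of ∂_2 are all 1, so H_1 = Z^2.
  H_2: rank ker ∂_2 − rank ∂_3 = (16 − 15) − 0 = 1, and there is no ∂_3, so H_2 = Z.

As a check, the Euler characteristic is 8 − 24 + 16 = 0, which agrees with 1 − 2 + 1 = 0.

H_0 ≅ Z,  H_1 ≅ Z^2,  H_2 ≅ Z.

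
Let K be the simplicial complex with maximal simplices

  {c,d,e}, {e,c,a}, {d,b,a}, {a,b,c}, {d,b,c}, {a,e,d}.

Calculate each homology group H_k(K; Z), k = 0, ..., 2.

H_0 = Z,  H_1 = 0,  H_2 = Z.

K has 5 vertices, 9 edges, 6 triangles.
rank ∂_0 = 0, rank ∂_1 = 4 ⇒ b_0 = 5 − 0 − 4 = 1; all invariant factors of ∂_1 are 1 so no torsion. So H_0 = Z.
rank ∂_1 = 4, rank ∂_2 = 5 ⇒ b_1 = 9 − 4 − 5 = 0; all invariant factors of ∂_2 are 1 so no torsion. So H_1 = 0.
rank ∂_2 = 5, rank ∂_3 = 0 ⇒ b_2 = 6 − 5 − 0 = 1. So H_2 = Z.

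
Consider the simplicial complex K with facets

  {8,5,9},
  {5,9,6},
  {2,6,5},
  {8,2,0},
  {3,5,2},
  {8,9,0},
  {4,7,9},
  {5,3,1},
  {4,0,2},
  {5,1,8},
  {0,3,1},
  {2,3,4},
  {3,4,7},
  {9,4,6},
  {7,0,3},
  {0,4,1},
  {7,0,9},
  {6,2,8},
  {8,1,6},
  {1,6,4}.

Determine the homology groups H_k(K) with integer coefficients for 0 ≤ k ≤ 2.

H_0 = Z,  H_1 = Z × Z/2,  H_2 = 0.

Order the vertices as 0 < 1 < 2 < 3 < 4 < 5 < 6 < 7 < 8 < 9. Listing each simplex with vertices in this order, K has dimension 2 with simplices:

  0-simplices (10): [0], [1], [2], [3], [4], [5], [6], [7], [8], [9]
  1-simplices (30): (30 of them)
  2-simplices (20): (20 of them)

so the chain groups are C_0 ≅ Z^10, C_1 ≅ Z^30, C_2 ≅ Z^20.

Boundary ∂_1: C_1 → C_0 maps an edge to its endpoints' difference, ∂[p,q] = q − p. For instance
  ∂[0,9] = [9] − [0].
The resulting 10×30 matrix has rank 9, and its Smith normal form has invariant factors (1,1,1,1,1,1,1,1,1).

∂_2: C_2 → C_1 acts by ∂[p,q,r] = [q,r] − [p,r] + [p,q]. For instance
  ∂[0,1,3] = [1,3] − [0,3] + [0,1],
  ∂[0,2,8] = [2,8] − [0,8] + [0,2].
The resulting 30×20 matrix has rank 20, and its Smith normal form has invariant factors (1,1,1,1,1,1,1,1,1,1,1,1,1,1,1,1,1,1,1,2).

From H_k ≅ ker(∂_k) / im(∂_{k+1}) we obtain:

  H_0: rank C_0 − rank ∂_1 = 10 − 9 = 1, and the invariant factors of ∂_1 are all 1, so H_0 ≅ Z.
  H_1: rank ker ∂_1 − rank ∂_2 = (30 − 9) − 20 = 1, and ∂_2 has invariant factor 2 > 1, so H_1 ≅ Z × Z/2.
  H_2: rank ker ∂_2 − rank ∂_3 = (20 − 20) − 0 = 0, and there is no ∂_3, so H_2 ≅ 0.

As a check, the Euler characteristic is 10 − 30 + 20 = 0, which agrees with 1 − 1 + 0 = 0.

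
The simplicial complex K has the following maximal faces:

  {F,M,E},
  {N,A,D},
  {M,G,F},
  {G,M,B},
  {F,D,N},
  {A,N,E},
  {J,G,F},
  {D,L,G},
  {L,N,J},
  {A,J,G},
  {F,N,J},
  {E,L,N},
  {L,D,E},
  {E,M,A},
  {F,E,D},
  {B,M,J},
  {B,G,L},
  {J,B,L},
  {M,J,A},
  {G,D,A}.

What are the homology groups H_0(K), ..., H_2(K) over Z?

K has 10 vertices, 30 edges, 20 triangles.
rank ∂_0 = 0, rank ∂_1 = 9 ⇒ b_0 = 10 − 0 − 9 = 1; all invariant factors of ∂_1 are 1 so no torsion. So H_0 = Z.
rank ∂_1 = 9, rank ∂_2 = 20 ⇒ b_1 = 30 − 9 − 20 = 1; ∂_2 has invariant factor(s) [2] giving torsion. So H_1 = Z ⊕ Z/2Z.
rank ∂_2 = 20, rank ∂_3 = 0 ⇒ b_2 = 20 − 20 − 0 = 0. So H_2 = 0.

H_0 ≅ Z,  H_1 ≅ Z ⊕ Z/2Z,  H_2 = 0.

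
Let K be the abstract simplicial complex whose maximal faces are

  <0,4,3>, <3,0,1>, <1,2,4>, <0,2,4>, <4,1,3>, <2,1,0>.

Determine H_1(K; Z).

H_1 ≅ 0.

Order the vertices as 0 < 1 < 2 < 3 < 4. Listing each simplex with vertices in this order, K has dimension 2 with simplices:

  0-simplices (5): [0], [1], [2], [3], [4]
  1-simplices (9): [0,1], [0,2], [0,3], [0,4], [1,2], [1,3], [1,4], [2,4], [3,4]
  2-simplices (6): [0,1,2], [0,1,3], [0,2,4], [0,3,4], [1,2,4], [1,3,4]

Hence C_0 ≅ Z^5, C_1 ≅ Z^9, C_2 ≅ Z^6.

Boundary ∂_1: C_1 → C_0 sends each edge [p,q] (with p < q) to q − p.
The 5×9 boundary matrix has rank 4 and Smith normal form diag(1,1,1,1).

Boundary ∂_2: C_2 → C_1 maps a triangle to the signed sum of its edges. For instance
  ∂[0,2,4] = [2,4] − [0,4] + [0,2],
  ∂[1,2,4] = [2,4] − [1,4] + [1,2].
The resulting 9×6 matrix has rank 5, and its Smith normal form has invariant factors (1,1,1,1,1).

Reading off H_k = ker ∂_k / im ∂_{k+1}:

  H_1: rank ker ∂_1 − rank ∂_2 = (9 − 4) − 5 = 0, and the invariant factors of ∂_2 are all 1, so H_1 ≅ 0.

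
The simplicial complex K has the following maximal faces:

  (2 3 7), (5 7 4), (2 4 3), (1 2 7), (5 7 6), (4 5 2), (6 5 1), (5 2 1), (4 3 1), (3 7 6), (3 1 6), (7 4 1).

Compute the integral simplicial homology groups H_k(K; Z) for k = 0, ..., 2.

Take the total order 1 < 2 < 3 < 4 < 5 < 6 < 7 on the vertex set. Then K (dimension 2) consists of the simplices:

  0-simplices (7): [1], [2], [3], [4], [5], [6], [7]
  1-simplices (18): [1,2], [1,3], [1,4], [1,5], [1,6], [1,7], [2,3], [2,4], [2,5], [2,7], [3,4], [3,6], [3,7], [4,5], [4,7], [5,6], [5,7], [6,7]
  2-simplices (12): [1,2,5], [1,2,7], [1,3,4], [1,3,6], [1,4,7], [1,5,6], [2,3,4], [2,3,7], [2,4,5], [3,6,7], [4,5,7], [5,6,7]

giving chain groups C_0 ≅ Z^7, C_1 ≅ Z^18, C_2 ≅ Z^12.

The boundary map ∂_1: C_1 → C_0 maps an edge to its endpoints' difference, ∂[p,q] = q − p.
This gives a 7×18 integer matrix of rank 6; reducing to Smith normal form yields diagonal entries (1,1,1,1,1,1).

The boundary map ∂_2: C_2 → C_1 maps a triangle to the signed sum of its edges. For instance
  ∂[3,6,7] = [6,7] − [3,7] + [3,6],
  ∂[1,3,6] = [3,6] − [1,6] + [1,3].
The resulting 18×12 matrix has rank 12, and its Smith normal form has invariant factors (1,1,1,1,1,1,1,1,1,1,1,2).

Computing H_k = (kernel of ∂_k) / (image of ∂_{k+1}):

  H_0: rank C_0 − rank ∂_1 = 7 − 6 = 1, and the invariant factors of ∂_1 are all 1, so H_0 = Z.
  H_1: rank ker ∂_1 − rank ∂_2 = (18 − 6) − 12 = 0, and ∂_2 has invariant factor 2 > 1, so H_1 = Z/2.
  H_2: rank ker ∂_2 − rank ∂_3 = (12 − 12) − 0 = 0, and there is no ∂_3, so H_2 = 0.

(K is a triangulation of the real projective plane RP^2.)

H_0 = Z,  H_1 = Z/2,  H_2 = 0.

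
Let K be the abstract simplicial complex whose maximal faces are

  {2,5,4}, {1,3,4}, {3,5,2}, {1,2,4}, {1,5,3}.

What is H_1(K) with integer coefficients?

H_1 = Z.

We work with the vertex ordering 1 < 2 < 3 < 4 < 5. The simplices of K, each written with vertices in increasing order, are:

  0-simplices (5): [1], [2], [3], [4], [5]
  1-simplices (10): [1,2], [1,3], [1,4], [1,5], [2,3], [2,4], [2,5], [3,4], [3,5], [4,5]
  2-simplices (5): [1,2,4], [1,3,4], [1,3,5], [2,3,5], [2,4,5]

giving chain groups C_0 ≅ Z^5, C_1 ≅ Z^10, C_2 ≅ Z^5.

The boundary map ∂_1: C_1 → C_0 maps an edge to its endpoints' difference, ∂[p,q] = q − p. For instance
  ∂[3,5] = [5] − [3].
The 5×10 boundary matrix has rank 4 and Smith normal form diag(1,1,1,1).

∂_2: C_2 → C_1 maps a triangle to the signed sum of its edges. For instance
  ∂[2,3,5] = [3,5] − [2,5] + [2,3],
  ∂[1,3,5] = [3,5] − [1,5] + [1,3].
This gives a 10×5 integer matrix of rank 5; reducing to Smith normal form yields diagonal entries (1,1,1,1,1).

Computing H_k = (kernel of ∂_k) / (image of ∂_{k+1}):

  H_1: rank ker ∂_1 − rank ∂_2 = (10 − 4) − 5 = 1, and the invariant factors of ∂_2 are all 1, so H_1 ≅ Z.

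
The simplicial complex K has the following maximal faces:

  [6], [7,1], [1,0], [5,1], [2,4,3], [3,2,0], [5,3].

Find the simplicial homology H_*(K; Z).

H_0 ≅ Z^2,  H_1 ≅ Z,  H_2 = 0.

Take the total order 0 < 1 < 2 < 3 < 4 < 5 < 6 < 7 on the vertex set. Then K (dimension 2) consists of the simplices:

  0-simplices (8): [0], [1], [2], [3], [4], [5], [6], [7]
  1-simplices (9): [0,1], [0,2], [0,3], [1,5], [1,7], [2,3], [2,4], [3,4], [3,5]
  2-simplices (2): [0,2,3], [2,3,4]

so the chain groups are C_0 ≅ Z^8, C_1 ≅ Z^9, C_2 ≅ Z^2.

∂_1: C_1 → C_0 maps an edge to its endpoints' difference, ∂[p,q] = q − p.
The 8×9 boundary matrix has rank 6 and Smith normal form diag(1,1,1,1,1,1).

∂_2: C_2 → C_1 maps a triangle to the signed sum of its edges. For instance
  ∂[2,3,4] = [3,4] − [2,4] + [2,3],
  ∂[0,2,3] = [2,3] − [0,3] + [0,2].
The resulting 9×2 matrix has rank 2, and its Smith normal form has invariant factors (1,1).

Now H_k = ker ∂_k / im ∂_{k+1}, so:

  H_0: rank C_0 − rank ∂_1 = 8 − 6 = 2, and the invariant factors of ∂_1 are all 1, so H_0 = Z^2.
  H_1: rank ker ∂_1 − rank ∂_2 = (9 − 6) − 2 = 1, and the invariant factors of ∂_2 are all 1, so H_1 = Z.
  H_2: rank ker ∂_2 − rank ∂_3 = (2 − 2) − 0 = 0, and there is no ∂_3, so H_2 = 0.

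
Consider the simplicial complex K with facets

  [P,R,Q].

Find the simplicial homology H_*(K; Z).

H_0 = Z,  H_1 = 0,  H_2 = 0.

K has 3 vertices, 3 edges, 1 triangle.
rank ∂_0 = 0, rank ∂_1 = 2 ⇒ b_0 = 3 − 0 − 2 = 1; all invariant factors of ∂_1 are 1 so no torsion. So H_0 ≅ Z.
rank ∂_1 = 2, rank ∂_2 = 1 ⇒ b_1 = 3 − 2 − 1 = 0; all invariant factors of ∂_2 are 1 so no torsion. So H_1 ≅ 0.
rank ∂_2 = 1, rank ∂_3 = 0 ⇒ b_2 = 1 − 1 − 0 = 0. So H_2 ≅ 0.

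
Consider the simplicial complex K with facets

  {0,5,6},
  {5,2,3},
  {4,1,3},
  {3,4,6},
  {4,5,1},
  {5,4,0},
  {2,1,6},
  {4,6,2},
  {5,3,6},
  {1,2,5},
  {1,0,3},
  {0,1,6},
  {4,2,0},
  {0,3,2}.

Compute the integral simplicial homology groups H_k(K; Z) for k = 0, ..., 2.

Fix the vertex order 0 < 1 < 2 < 3 < 4 < 5 < 6 and write every simplex with vertices in increasing order. Then dim K = 2 and the simplices of K are:

  0-simplices (7): [0], [1], [2], [3], [4], [5], [6]
  1-simplices (21): [0,1], [0,2], [0,3], [0,4], [0,5], [0,6], [1,2], [1,3], [1,4], [1,5], [1,6], [2,3], [2,4], [2,5], [2,6], [3,4], [3,5], [3,6], [4,5], [4,6], [5,6]
  2-simplices (14): [0,1,3], [0,1,6], [0,2,3], [0,2,4], [0,4,5], [0,5,6], [1,2,5], [1,2,6], [1,3,4], [1,4,5], [2,3,5], [2,4,6], [3,4,6], [3,5,6]

so the chain groups are C_0 ≅ Z^7, C_1 ≅ Z^21, C_2 ≅ Z^14.

The boundary map ∂_1: C_1 → C_0 is given by ∂[p,q] = [q] − [p]. For instance
  ∂[4,5] = [5] − [4].
As a 7×21 matrix over Z this has rank 6, with invariant factors (1,1,1,1,1,1).

Boundary ∂_2: C_2 → C_1 sends each 2-simplex [p,q,r] to [q,r] − [p,r] + [p,q]. For instance
  ∂[0,2,4] = [2,4] − [0,4] + [0,2],
  ∂[1,2,6] = [2,6] − [1,6] + [1,2].
The 21×14 boundary matrix has rank 13 and Smith normal form diag(1,1,1,1,1,1,1,1,1,1,1,1,1).

Now H_k = ker ∂_k / im ∂_{k+1}, so:

  H_0: rank C_0 − rank ∂_1 = 7 − 6 = 1, and the invariant factors of ∂_1 are all 1, so H_0 = Z.
  H_1: rank ker ∂_1 − rank ∂_2 = (21 − 6) − 13 = 2, and the invariant factors of ∂_2 are all 1, so H_1 = Z^2.
  H_2: rank ker ∂_2 − rank ∂_3 = (14 − 13) − 0 = 1, and there is no ∂_3, so H_2 = Z.

As a check, the Euler characteristic is 7 − 21 + 14 = 0, which agrees with 1 − 2 + 1 = 0.

H_0 = Z,  H_1 = Z^2,  H_2 = Z.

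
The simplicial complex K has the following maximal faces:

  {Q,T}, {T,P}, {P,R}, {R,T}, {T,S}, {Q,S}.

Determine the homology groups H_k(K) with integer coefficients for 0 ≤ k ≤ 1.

H_0 = Z,  H_1 = Z^2.

Take the total order P < Q < R < S < T on the vertex set. Then K (dimension 1) consists of the simplices:

  0-simplices (5): P, Q, R, S, T
  1-simplices (6): PR, PT, QS, QT, RT, ST

so the chain groups are C_0 ≅ Z^5, C_1 ≅ Z^6.

Boundary ∂_1: C_1 → C_0 sends each edge [p,q] (with p < q) to q − p.
The resulting 5×6 matrix has rank 4, and its Smith normal form has invariant factors (1,1,1,1).

Reading off H_k = ker ∂_k / im ∂_{k+1}:

  H_0: rank C_0 − rank ∂_1 = 5 − 4 = 1, and the invariant factors of ∂_1 are all 1, so H_0 ≅ Z.
  H_1: rank ker ∂_1 − rank ∂_2 = (6 − 4) − 0 = 2, and there is no ∂_2, so H_1 ≅ Z^2.

(K is a triangulation of a wedge of 2 circles.)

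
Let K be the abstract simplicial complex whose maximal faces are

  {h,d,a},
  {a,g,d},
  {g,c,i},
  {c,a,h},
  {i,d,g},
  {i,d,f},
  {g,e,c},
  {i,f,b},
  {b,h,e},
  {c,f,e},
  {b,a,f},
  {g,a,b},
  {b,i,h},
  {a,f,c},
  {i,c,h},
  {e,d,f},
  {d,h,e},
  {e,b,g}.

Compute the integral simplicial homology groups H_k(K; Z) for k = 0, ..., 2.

K has 9 vertices, 27 edges, 18 triangles.
rank ∂_0 = 0, rank ∂_1 = 8 ⇒ b_0 = 9 − 0 − 8 = 1; all invariant factors of ∂_1 are 1 so no torsion. So H_0 ≅ Z.
rank ∂_1 = 8, rank ∂_2 = 17 ⇒ b_1 = 27 − 8 − 17 = 2; all invariant factors of ∂_2 are 1 so no torsion. So H_1 ≅ Z^2.
rank ∂_2 = 17, rank ∂_3 = 0 ⇒ b_2 = 18 − 17 − 0 = 1. So H_2 ≅ Z.

H_0 = Z,  H_1 = Z^2,  H_2 = Z.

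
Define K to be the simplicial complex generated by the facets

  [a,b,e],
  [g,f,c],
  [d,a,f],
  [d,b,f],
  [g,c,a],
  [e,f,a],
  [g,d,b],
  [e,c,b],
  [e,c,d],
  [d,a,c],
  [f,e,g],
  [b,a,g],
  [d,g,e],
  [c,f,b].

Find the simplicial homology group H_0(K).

Fix the vertex order a < b < c < d < e < f < g and write every simplex with vertices in increasing order. Then dim K = 2 and the simplices of K are:

  0-simplices (7): a, b, c, d, e, f, g
  1-simplices (21): ab, ac, ad, ae, af, ag, bc, bd, be, bf, bg, cd, ce, cf, cg, de, df, dg, ef, eg, fg
  2-simplices (14): abe, abg, acd, acg, adf, aef, bce, bcf, bdf, bdg, cde, cfg, deg, efg

Hence C_0 ≅ Z^7, C_1 ≅ Z^21, C_2 ≅ Z^14.

∂_1: C_1 → C_0 sends each edge [p,q] (with p < q) to q − p. For instance
  ∂be = e − b.
The 7×21 boundary matrix has rank 6 and Smith normal form diag(1,1,1,1,1,1).

Boundary ∂_2: C_2 → C_1 maps a triangle to the signed sum of its edges. For instance
  ∂acg = cg − ag + ac,
  ∂acd = cd − ad + ac.
This gives a 21×14 integer matrix of rank 13; reducing to Smith normal form yields diagonal entries (1,1,1,1,1,1,1,1,1,1,1,1,1).

Now H_k = ker ∂_k / im ∂_{k+1}, so:

  H_0: rank C_0 − rank ∂_1 = 7 − 6 = 1, and the invariant factors of ∂_1 are all 1, so H_0 = Z.

H_0 = Z.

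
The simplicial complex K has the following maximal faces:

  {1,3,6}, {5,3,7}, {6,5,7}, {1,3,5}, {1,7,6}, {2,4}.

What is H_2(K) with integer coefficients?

We work with the vertex ordering 1 < 2 < 3 < 4 < 5 < 6 < 7. The simplices of K, each written with vertices in increasing order, are:

  0-simplices (7): [1], [2], [3], [4], [5], [6], [7]
  1-simplices (11): [1,3], [1,5], [1,6], [1,7], [2,4], [3,5], [3,6], [3,7], [5,6], [5,7], [6,7]
  2-simplices (5): [1,3,5], [1,3,6], [1,6,7], [3,5,7], [5,6,7]

so the chain groups are C_0 ≅ Z^7, C_1 ≅ Z^11, C_2 ≅ Z^5.

∂_1: C_1 → C_0 sends each edge [p,q] (with p < q) to q − p. For instance
  ∂[3,5] = [5] − [3].
The 7×11 boundary matrix has rank 5 and Smith normal form diag(1,1,1,1,1).

The boundary map ∂_2: C_2 → C_1 sends each 2-simplex [p,q,r] to [q,r] − [p,r] + [p,q]. For instance
  ∂[3,5,7] = [5,7] − [3,7] + [3,5],
  ∂[5,6,7] = [6,7] − [5,7] + [5,6].
As a 11×5 matrix over Z this has rank 5, with invariant factors (1,1,1,1,1).

From H_k ≅ ker(∂_k) / im(∂_{k+1}) we obtain:

  H_2: rank ker ∂_2 − rank ∂_3 = (5 − 5) − 0 = 0, and there is no ∂_3, so H_2 ≅ 0.

H_2 = 0.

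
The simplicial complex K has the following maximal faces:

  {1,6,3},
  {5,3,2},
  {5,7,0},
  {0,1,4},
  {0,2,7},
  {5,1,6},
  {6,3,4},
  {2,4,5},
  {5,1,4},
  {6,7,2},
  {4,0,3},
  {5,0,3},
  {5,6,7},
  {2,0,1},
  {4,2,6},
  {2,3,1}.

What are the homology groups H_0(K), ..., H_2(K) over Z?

H_0 ≅ Z,  H_1 ≅ Z^2,  H_2 ≅ Z.

Fix the vertex order 0 < 1 < 2 < 3 < 4 < 5 < 6 < 7 and write every simplex with vertices in increasing order. Then dim K = 2 and the simplices of K are:

  0-simplices (8): [0], [1], [2], [3], [4], [5], [6], [7]
  1-simplices (24): (24 of them)
  2-simplices (16): [0,1,2], [0,1,4], [0,2,7], [0,3,4], [0,3,5], [0,5,7], [1,2,3], [1,3,6], [1,4,5], [1,5,6], [2,3,5], [2,4,5], [2,4,6], [2,6,7], [3,4,6], [5,6,7]

giving chain groups C_0 ≅ Z^8, C_1 ≅ Z^24, C_2 ≅ Z^16.

Boundary ∂_1: C_1 → C_0 maps an edge to its endpoints' difference, ∂[p,q] = q − p.
The 8×24 boundary matrix has rank 7 and Smith normal form diag(1,1,1,1,1,1,1).

The boundary map ∂_2: C_2 → C_1 acts by ∂[p,q,r] = [q,r] − [p,r] + [p,q]. For instance
  ∂[2,4,6] = [4,6] − [2,6] + [2,4],
  ∂[0,1,4] = [1,4] − [0,4] + [0,1].
This gives a 24×16 integer matrix of rank 15; reducing to Smith normal form yields diagonal entries (1,1,1,1,1,1,1,1,1,1,1,1,1,1,1).

Computing H_k = (kernel of ∂_k) / (image of ∂_{k+1}):

  H_0: rank C_0 − rank ∂_1 = 8 − 7 = 1, and the invariant factors of ∂_1 are all 1, so H_0 ≅ Z.
  H_1: rank ker ∂_1 − rank ∂_2 = (24 − 7) − 15 = 2, and the invariant factors of ∂_2 are all 1, so H_1 ≅ Z^2.
  H_2: rank ker ∂_2 − rank ∂_3 = (16 − 15) − 0 = 1, and there is no ∂_3, so H_2 ≅ Z.

As a check, the Euler characteristic is 8 − 24 + 16 = 0, which agrees with 1 − 2 + 1 = 0.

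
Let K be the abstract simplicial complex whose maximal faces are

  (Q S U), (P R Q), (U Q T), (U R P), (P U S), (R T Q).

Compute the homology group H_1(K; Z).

K has 6 vertices, 12 edges, 6 triangles.
rank ∂_1 = 5, rank ∂_2 = 6 ⇒ b_1 = 12 − 5 − 6 = 1; all invariant factors of ∂_2 are 1 so no torsion. So H_1 = Z.

H_1 = Z.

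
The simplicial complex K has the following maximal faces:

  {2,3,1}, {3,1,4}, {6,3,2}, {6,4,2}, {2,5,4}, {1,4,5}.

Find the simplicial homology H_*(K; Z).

H_0 ≅ Z,  H_1 ≅ Z,  H_2 = 0.

K has 6 vertices, 12 edges, 6 triangles.
rank ∂_0 = 0, rank ∂_1 = 5 ⇒ b_0 = 6 − 0 − 5 = 1; all invariant factors of ∂_1 are 1 so no torsion. So H_0 = Z.
rank ∂_1 = 5, rank ∂_2 = 6 ⇒ b_1 = 12 − 5 − 6 = 1; all invariant factors of ∂_2 are 1 so no torsion. So H_1 = Z.
rank ∂_2 = 6, rank ∂_3 = 0 ⇒ b_2 = 6 − 6 − 0 = 0. So H_2 = 0.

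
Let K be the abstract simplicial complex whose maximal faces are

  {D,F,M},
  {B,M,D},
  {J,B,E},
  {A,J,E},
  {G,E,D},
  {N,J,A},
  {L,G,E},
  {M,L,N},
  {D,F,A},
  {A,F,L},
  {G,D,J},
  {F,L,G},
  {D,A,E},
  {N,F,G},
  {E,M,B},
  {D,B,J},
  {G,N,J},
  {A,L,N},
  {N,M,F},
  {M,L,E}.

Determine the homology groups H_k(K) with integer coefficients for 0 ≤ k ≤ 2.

K has 10 vertices, 30 edges, 20 triangles.
rank ∂_0 = 0, rank ∂_1 = 9 ⇒ b_0 = 10 − 0 − 9 = 1; all invariant factors of ∂_1 are 1 so no torsion. So H_0 ≅ Z.
rank ∂_1 = 9, rank ∂_2 = 20 ⇒ b_1 = 30 − 9 − 20 = 1; ∂_2 has invariant factor(s) [2] giving torsion. So H_1 ≅ Z × Z/2.
rank ∂_2 = 20, rank ∂_3 = 0 ⇒ b_2 = 20 − 20 − 0 = 0. So H_2 ≅ 0.

H_0 = Z,  H_1 = Z × Z/2,  H_2 = 0.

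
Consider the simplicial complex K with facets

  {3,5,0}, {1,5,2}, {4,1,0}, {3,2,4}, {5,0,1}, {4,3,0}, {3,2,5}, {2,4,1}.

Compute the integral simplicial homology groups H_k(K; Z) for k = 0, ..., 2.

We work with the vertex ordering 0 < 1 < 2 < 3 < 4 < 5. The simplices of K, each written with vertices in increasing order, are:

  0-simplices (6): [0], [1], [2], [3], [4], [5]
  1-simplices (12): [0,1], [0,3], [0,4], [0,5], [1,2], [1,4], [1,5], [2,3], [2,4], [2,5], [3,4], [3,5]
  2-simplices (8): [0,1,4], [0,1,5], [0,3,4], [0,3,5], [1,2,4], [1,2,5], [2,3,4], [2,3,5]

Hence C_0 ≅ Z^6, C_1 ≅ Z^12, C_2 ≅ Z^8.

Boundary ∂_1: C_1 → C_0 is given by ∂[p,q] = [q] − [p]. For instance
  ∂[1,5] = [5] − [1].
The resulting 6×12 matrix has rank 5, and its Smith normal form has invariant factors (1,1,1,1,1).

Boundary ∂_2: C_2 → C_1 sends each 2-simplex [p,q,r] to [q,r] − [p,r] + [p,q]. For instance
  ∂[0,1,5] = [1,5] − [0,5] + [0,1],
  ∂[0,1,4] = [1,4] − [0,4] + [0,1].
The resulting 12×8 matrix has rank 7, and its Smith normal form has invariant factors (1,1,1,1,1,1,1).

Reading off H_k = ker ∂_k / im ∂_{k+1}:

  H_0: rank C_0 − rank ∂_1 = 6 − 5 = 1, and the invariant factors of ∂_1 are all 1, so H_0 ≅ Z.
  H_1: rank ker ∂_1 − rank ∂_2 = (12 − 5) − 7 = 0, and the invariant factors of ∂_2 are all 1, so H_1 ≅ 0.
  H_2: rank ker ∂_2 − rank ∂_3 = (8 − 7) − 0 = 1, and there is no ∂_3, so H_2 ≅ Z.

As a check, the Euler characteristic is 6 − 12 + 8 = 2, which agrees with 1 − 0 + 1 = 2.
(K is a triangulation of the 2-sphere S^2.)

H_0 = Z,  H_1 = 0,  H_2 = Z.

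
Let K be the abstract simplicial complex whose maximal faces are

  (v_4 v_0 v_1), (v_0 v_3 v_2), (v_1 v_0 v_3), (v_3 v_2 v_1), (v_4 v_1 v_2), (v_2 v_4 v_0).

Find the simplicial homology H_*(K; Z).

Fix the vertex order v_0 < v_1 < v_2 < v_3 < v_4 and write every simplex with vertices in increasing order. Then dim K = 2 and the simplices of K are:

  0-simplices (5): [v_0], [v_1], [v_2], [v_3], [v_4]
  1-simplices (9): [v_0,v_1], [v_0,v_2], [v_0,v_3], [v_0,v_4], [v_1,v_2], [v_1,v_3], [v_1,v_4], [v_2,v_3], [v_2,v_4]
  2-simplices (6): [v_0,v_1,v_3], [v_0,v_1,v_4], [v_0,v_2,v_3], [v_0,v_2,v_4], [v_1,v_2,v_3], [v_1,v_2,v_4]

Hence C_0 ≅ Z^5, C_1 ≅ Z^9, C_2 ≅ Z^6.

The boundary map ∂_1: C_1 → C_0 sends each edge [p,q] (with p < q) to q − p. For instance
  ∂[v_0,v_1] = [v_1] − [v_0].
This gives a 5×9 integer matrix of rank 4; reducing to Smith normal form yields diagonal entries (1,1,1,1).

∂_2: C_2 → C_1 maps a triangle to the signed sum of its edges. For instance
  ∂[v_1,v_2,v_4] = [v_2,v_4] − [v_1,v_4] + [v_1,v_2],
  ∂[v_0,v_2,v_3] = [v_2,v_3] − [v_0,v_3] + [v_0,v_2].
The resulting 9×6 matrix has rank 5, and its Smith normal form has invariant factors (1,1,1,1,1).

From H_k ≅ ker(∂_k) / im(∂_{k+1}) we obtain:

  H_0: rank C_0 − rank ∂_1 = 5 − 4 = 1, and the invariant factors of ∂_1 are all 1, so H_0 = Z.
  H_1: rank ker ∂_1 − rank ∂_2 = (9 − 4) − 5 = 0, and the invariant factors of ∂_2 are all 1, so H_1 = 0.
  H_2: rank ker ∂_2 − rank ∂_3 = (6 − 5) − 0 = 1, and there is no ∂_3, so H_2 = Z.

(K is a triangulation of the 2-sphere S^2.)

H_0 ≅ Z,  H_1 = 0,  H_2 ≅ Z.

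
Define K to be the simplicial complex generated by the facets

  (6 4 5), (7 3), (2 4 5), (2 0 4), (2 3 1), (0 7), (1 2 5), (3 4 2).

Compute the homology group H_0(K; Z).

H_0 = Z.

We work with the vertex ordering 0 < 1 < 2 < 3 < 4 < 5 < 6 < 7. The simplices of K, each written with vertices in increasing order, are:

  0-simplices (8): [0], [1], [2], [3], [4], [5], [6], [7]
  1-simplices (14): [0,2], [0,4], [0,7], [1,2], [1,3], [1,5], [2,3], [2,4], [2,5], [3,4], [3,7], [4,5], [4,6], [5,6]
  2-simplices (6): [0,2,4], [1,2,3], [1,2,5], [2,3,4], [2,4,5], [4,5,6]

so the chain groups are C_0 ≅ Z^8, C_1 ≅ Z^14, C_2 ≅ Z^6.

Boundary ∂_1: C_1 → C_0 maps an edge to its endpoints' difference, ∂[p,q] = q − p. For instance
  ∂[4,6] = [6] − [4].
The resulting 8×14 matrix has rank 7, and its Smith normal form has invariant factors (1,1,1,1,1,1,1).

The boundary map ∂_2: C_2 → C_1 acts by ∂[p,q,r] = [q,r] − [p,r] + [p,q]. For instance
  ∂[1,2,3] = [2,3] − [1,3] + [1,2],
  ∂[1,2,5] = [2,5] − [1,5] + [1,2].
The resulting 14×6 matrix has rank 6, and its Smith normal form has invariant factors (1,1,1,1,1,1).

From H_k ≅ ker(∂_k) / im(∂_{k+1}) we obtain:

  H_0: rank C_0 − rank ∂_1 = 8 − 7 = 1, and the invariant factors of ∂_1 are all 1, so H_0 = Z.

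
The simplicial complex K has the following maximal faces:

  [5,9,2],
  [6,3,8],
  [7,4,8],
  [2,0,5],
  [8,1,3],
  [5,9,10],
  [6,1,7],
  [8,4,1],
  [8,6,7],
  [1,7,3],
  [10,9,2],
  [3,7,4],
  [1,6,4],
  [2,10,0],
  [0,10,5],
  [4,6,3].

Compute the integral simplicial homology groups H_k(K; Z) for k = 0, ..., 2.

Fix the vertex order 0 < 1 < 2 < 3 < 4 < 5 < 6 < 7 < 8 < 9 < 10 and write every simplex with vertices in increasing order. Then dim K = 2 and the simplices of K are:

  0-simplices (11): [0], [1], [2], [3], [4], [5], [6], [7], [8], [9], [10]
  1-simplices (24): (24 of them)
  2-simplices (16): [0,2,5], [0,2,10], [0,5,10], [1,3,7], [1,3,8], [1,4,6], [1,4,8], [1,6,7], [2,5,9], [2,9,10], [3,4,6], [3,4,7], [3,6,8], [4,7,8], [5,9,10], [6,7,8]

giving chain groups C_0 ≅ Z^11, C_1 ≅ Z^24, C_2 ≅ Z^16.

∂_1: C_1 → C_0 sends each edge [p,q] (with p < q) to q − p.
This gives a 11×24 integer matrix of rank 9; reducing to Smith normal form yields diagonal entries (1,1,1,1,1,1,1,1,1).

∂_2: C_2 → C_1 maps a triangle to the signed sum of its edges. For instance
  ∂[3,6,8] = [6,8] − [3,8] + [3,6],
  ∂[1,3,7] = [3,7] − [1,7] + [1,3].
The resulting 24×16 matrix has rank 15, and its Smith normal form has invariant factors (1,1,1,1,1,1,1,1,1,1,1,1,1,1,2).

Reading off H_k = ker ∂_k / im ∂_{k+1}:

  H_0: rank C_0 − rank ∂_1 = 11 − 9 = 2, and the invariant factors of ∂_1 are all 1, so H_0 ≅ Z^2.
  H_1: rank ker ∂_1 − rank ∂_2 = (24 − 9) − 15 = 0, and ∂_2 has invariant factor 2 > 1, so H_1 ≅ Z/2.
  H_2: rank ker ∂_2 − rank ∂_3 = (16 − 15) − 0 = 1, and there is no ∂_3, so H_2 ≅ Z.

H_0 ≅ Z^2,  H_1 ≅ Z/2,  H_2 ≅ Z.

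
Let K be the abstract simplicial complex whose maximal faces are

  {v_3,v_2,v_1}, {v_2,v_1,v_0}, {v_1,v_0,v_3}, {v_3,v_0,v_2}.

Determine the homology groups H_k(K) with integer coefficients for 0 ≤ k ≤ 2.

Fix the vertex order v_0 < v_1 < v_2 < v_3 and write every simplex with vertices in increasing order. Then dim K = 2 and the simplices of K are:

  0-simplices (4): [v_0], [v_1], [v_2], [v_3]
  1-simplices (6): [v_0,v_1], [v_0,v_2], [v_0,v_3], [v_1,v_2], [v_1,v_3], [v_2,v_3]
  2-simplices (4): [v_0,v_1,v_2], [v_0,v_1,v_3], [v_0,v_2,v_3], [v_1,v_2,v_3]

Hence C_0 ≅ Z^4, C_1 ≅ Z^6, C_2 ≅ Z^4.

Boundary ∂_1: C_1 → C_0 maps an edge to its endpoints' difference, ∂[p,q] = q − p. For instance
  ∂[v_0,v_2] = [v_2] − [v_0].
The 4×6 boundary matrix has rank 3 and Smith normal form diag(1,1,1).

The boundary map ∂_2: C_2 → C_1 sends each 2-simplex [p,q,r] to [q,r] − [p,r] + [p,q]. For instance
  ∂[v_0,v_2,v_3] = [v_2,v_3] − [v_0,v_3] + [v_0,v_2],
  ∂[v_0,v_1,v_2] = [v_1,v_2] − [v_0,v_2] + [v_0,v_1].
As a 6×4 matrix over Z this has rank 3, with invariant factors (1,1,1).

From H_k ≅ ker(∂_k) / im(∂_{k+1}) we obtain:

  H_0: rank C_0 − rank ∂_1 = 4 − 3 = 1, and the invariant factors of ∂_1 are all 1, so H_0 ≅ Z.
  H_1: rank ker ∂_1 − rank ∂_2 = (6 − 3) − 3 = 0, and the invariant factors of ∂_2 are all 1, so H_1 ≅ 0.
  H_2: rank ker ∂_2 − rank ∂_3 = (4 − 3) − 0 = 1, and there is no ∂_3, so H_2 ≅ Z.

(K is a triangulation of the 2-sphere S^2.)

H_0 ≅ Z,  H_1 = 0,  H_2 ≅ Z.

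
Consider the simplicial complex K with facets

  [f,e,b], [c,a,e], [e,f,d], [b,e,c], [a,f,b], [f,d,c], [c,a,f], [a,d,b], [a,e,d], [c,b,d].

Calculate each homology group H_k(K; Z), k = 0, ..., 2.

Take the total order a < b < c < d < e < f on the vertex set. Then K (dimension 2) consists of the simplices:

  0-simplices (6): a, b, c, d, e, f
  1-simplices (15): ab, ac, ad, ae, af, bc, bd, be, bf, cd, ce, cf, de, df, ef
  2-simplices (10): abd, abf, ace, acf, ade, bcd, bce, bef, cdf, def

so the chain groups are C_0 ≅ Z^6, C_1 ≅ Z^15, C_2 ≅ Z^10.

Boundary ∂_1: C_1 → C_0 sends each edge [p,q] (with p < q) to q − p. For instance
  ∂bf = f − b.
This gives a 6×15 integer matrix of rank 5; reducing to Smith normal form yields diagonal entries (1,1,1,1,1).

Boundary ∂_2: C_2 → C_1 sends each 2-simplex [p,q,r] to [q,r] − [p,r] + [p,q]. For instance
  ∂bcd = cd − bd + bc,
  ∂ace = ce − ae + ac.
The 15×10 boundary matrix has rank 10 and Smith normal form diag(1,1,1,1,1,1,1,1,1,2).

Now H_k = ker ∂_k / im ∂_{k+1}, so:

  H_0: rank C_0 − rank ∂_1 = 6 − 5 = 1, and the invariant factors of ∂_1 are all 1, so H_0 = Z.
  H_1: rank ker ∂_1 − rank ∂_2 = (15 − 5) − 10 = 0, and ∂_2 has invariant factor 2 > 1, so H_1 = Z/2Z.
  H_2: rank ker ∂_2 − rank ∂_3 = (10 − 10) − 0 = 0, and there is no ∂_3, so H_2 = 0.

As a check, the Euler characteristic is 6 − 15 + 10 = 1, which agrees with 1 − 0 + 0 = 1.

H_0 ≅ Z,  H_1 ≅ Z/2Z,  H_2 = 0.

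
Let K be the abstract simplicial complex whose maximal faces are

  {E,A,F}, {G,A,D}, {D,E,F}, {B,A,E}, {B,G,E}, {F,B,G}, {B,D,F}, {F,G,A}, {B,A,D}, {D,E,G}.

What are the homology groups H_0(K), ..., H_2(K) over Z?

K has 6 vertices, 15 edges, 10 triangles.
rank ∂_0 = 0, rank ∂_1 = 5 ⇒ b_0 = 6 − 0 − 5 = 1; all invariant factors of ∂_1 are 1 so no torsion. So H_0 = Z.
rank ∂_1 = 5, rank ∂_2 = 10 ⇒ b_1 = 15 − 5 − 10 = 0; ∂_2 has invariant factor(s) [2] giving torsion. So H_1 = Z/2.
rank ∂_2 = 10, rank ∂_3 = 0 ⇒ b_2 = 10 − 10 − 0 = 0. So H_2 = 0.

H_0 ≅ Z,  H_1 ≅ Z/2,  H_2 = 0.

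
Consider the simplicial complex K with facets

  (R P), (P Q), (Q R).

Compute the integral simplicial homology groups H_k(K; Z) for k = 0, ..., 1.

Order the vertices as P < Q < R. Listing each simplex with vertices in this order, K has dimension 1 with simplices:

  0-simplices (3): P, Q, R
  1-simplices (3): PQ, PR, QR

Hence C_0 ≅ Z^3, C_1 ≅ Z^3.

The boundary map ∂_1: C_1 → C_0 sends each edge [p,q] (with p < q) to q − p.
The resulting 3×3 matrix has rank 2, and its Smith normal form has invariant factors (1,1).

Now H_k = ker ∂_k / im ∂_{k+1}, so:

  H_0: rank C_0 − rank ∂_1 = 3 − 2 = 1, and the invariant factors of ∂_1 are all 1, so H_0 = Z.
  H_1: rank ker ∂_1 − rank ∂_2 = (3 − 2) − 0 = 1, and there is no ∂_2, so H_1 = Z.

(K is a triangulation of the circle S^1.)

H_0 ≅ Z,  H_1 ≅ Z.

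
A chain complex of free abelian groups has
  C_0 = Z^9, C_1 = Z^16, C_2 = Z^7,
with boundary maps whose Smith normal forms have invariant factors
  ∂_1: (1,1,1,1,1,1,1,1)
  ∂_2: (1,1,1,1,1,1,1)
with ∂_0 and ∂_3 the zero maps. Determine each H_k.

H_0: b_0 = 9 − 0 − 8 = 1; torsion from ∂_1 factors > 1: none. So H_0 = Z.
H_1: b_1 = 16 − 8 − 7 = 1; torsion from ∂_2 factors > 1: none. So H_1 = Z.
H_2: b_2 = 7 − 7 − 0 = 0; torsion from ∂_3 factors > 1: none. So H_2 = 0.

H_0 = Z,  H_1 = Z,  H_2 = 0.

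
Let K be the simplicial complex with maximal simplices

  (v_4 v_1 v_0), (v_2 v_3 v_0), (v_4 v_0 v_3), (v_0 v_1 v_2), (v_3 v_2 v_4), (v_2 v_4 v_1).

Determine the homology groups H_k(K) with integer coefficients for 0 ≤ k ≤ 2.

K has 5 vertices, 9 edges, 6 triangles.
rank ∂_0 = 0, rank ∂_1 = 4 ⇒ b_0 = 5 − 0 − 4 = 1; all invariant factors of ∂_1 are 1 so no torsion. So H_0 = Z.
rank ∂_1 = 4, rank ∂_2 = 5 ⇒ b_1 = 9 − 4 − 5 = 0; all invariant factors of ∂_2 are 1 so no torsion. So H_1 = 0.
rank ∂_2 = 5, rank ∂_3 = 0 ⇒ b_2 = 6 − 5 − 0 = 1. So H_2 = Z.

H_0 = Z,  H_1 = 0,  H_2 = Z.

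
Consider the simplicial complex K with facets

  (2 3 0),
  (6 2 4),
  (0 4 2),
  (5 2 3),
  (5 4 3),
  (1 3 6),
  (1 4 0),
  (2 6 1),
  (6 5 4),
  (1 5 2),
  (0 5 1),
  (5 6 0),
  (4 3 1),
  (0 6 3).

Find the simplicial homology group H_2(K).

Take the total order 0 < 1 < 2 < 3 < 4 < 5 < 6 on the vertex set. Then K (dimension 2) consists of the simplices:

  0-simplices (7): [0], [1], [2], [3], [4], [5], [6]
  1-simplices (21): [0,1], [0,2], [0,3], [0,4], [0,5], [0,6], [1,2], [1,3], [1,4], [1,5], [1,6], [2,3], [2,4], [2,5], [2,6], [3,4], [3,5], [3,6], [4,5], [4,6], [5,6]
  2-simplices (14): [0,1,4], [0,1,5], [0,2,3], [0,2,4], [0,3,6], [0,5,6], [1,2,5], [1,2,6], [1,3,4], [1,3,6], [2,3,5], [2,4,6], [3,4,5], [4,5,6]

Hence C_0 ≅ Z^7, C_1 ≅ Z^21, C_2 ≅ Z^14.

∂_1: C_1 → C_0 maps an edge to its endpoints' difference, ∂[p,q] = q − p. For instance
  ∂[1,2] = [2] − [1].
The 7×21 boundary matrix has rank 6 and Smith normal form diag(1,1,1,1,1,1).

∂_2: C_2 → C_1 sends each 2-simplex [p,q,r] to [q,r] − [p,r] + [p,q]. For instance
  ∂[4,5,6] = [5,6] − [4,6] + [4,5],
  ∂[2,4,6] = [4,6] − [2,6] + [2,4].
The resulting 21×14 matrix has rank 13, and its Smith normal form has invariant factors (1,1,1,1,1,1,1,1,1,1,1,1,1).

From H_k ≅ ker(∂_k) / im(∂_{k+1}) we obtain:

  H_2: rank ker ∂_2 − rank ∂_3 = (14 − 13) − 0 = 1, and there is no ∂_3, so H_2 = Z.

H_2 = Z.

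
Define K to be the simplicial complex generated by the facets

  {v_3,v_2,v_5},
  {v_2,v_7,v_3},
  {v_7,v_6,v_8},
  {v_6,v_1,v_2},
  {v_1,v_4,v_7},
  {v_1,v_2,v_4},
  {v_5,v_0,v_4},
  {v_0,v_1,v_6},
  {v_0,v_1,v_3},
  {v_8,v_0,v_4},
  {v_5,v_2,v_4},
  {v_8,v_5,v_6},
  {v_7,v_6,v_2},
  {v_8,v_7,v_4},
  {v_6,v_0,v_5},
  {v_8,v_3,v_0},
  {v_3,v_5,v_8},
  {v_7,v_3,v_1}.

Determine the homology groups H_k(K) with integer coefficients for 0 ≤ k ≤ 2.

H_0 ≅ Z,  H_1 ≅ Z ⊕ Z_2,  H_2 = 0.

Order the vertices as v_0 < v_1 < v_2 < v_3 < v_4 < v_5 < v_6 < v_7 < v_8. Listing each simplex with vertices in this order, K has dimension 2 with simplices:

  0-simplices (9): [v_0], [v_1], [v_2], [v_3], [v_4], [v_5], [v_6], [v_7], [v_8]
  1-simplices (27): (27 of them)
  2-simplices (18): (18 of them)

giving chain groups C_0 ≅ Z^9, C_1 ≅ Z^27, C_2 ≅ Z^18.

Boundary ∂_1: C_1 → C_0 maps an edge to its endpoints' difference, ∂[p,q] = q − p. For instance
  ∂[v_1,v_4] = [v_4] − [v_1].
As a 9×27 matrix over Z this has rank 8, with invariant factors (1,1,1,1,1,1,1,1).

∂_2: C_2 → C_1 maps a triangle to the signed sum of its edges. For instance
  ∂[v_1,v_2,v_4] = [v_2,v_4] − [v_1,v_4] + [v_1,v_2],
  ∂[v_1,v_2,v_6] = [v_2,v_6] − [v_1,v_6] + [v_1,v_2].
This gives a 27×18 integer matrix of rank 18; reducing to Smith normal form yields diagonal entries (1,1,1,1,1,1,1,1,1,1,1,1,1,1,1,1,1,2).

From H_k ≅ ker(∂_k) / im(∂_{k+1}) we obtain:

  H_0: rank C_0 − rank ∂_1 = 9 − 8 = 1, and the invariant factors of ∂_1 are all 1, so H_0 ≅ Z.
  H_1: rank ker ∂_1 − rank ∂_2 = (27 − 8) − 18 = 1, and ∂_2 has invariant factor 2 > 1, so H_1 ≅ Z ⊕ Z_2.
  H_2: rank ker ∂_2 − rank ∂_3 = (18 − 18) − 0 = 0, and there is no ∂_3, so H_2 ≅ 0.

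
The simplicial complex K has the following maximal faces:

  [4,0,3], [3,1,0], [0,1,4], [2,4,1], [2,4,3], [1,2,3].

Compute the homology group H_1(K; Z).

H_1 = 0.

Order the vertices as 0 < 1 < 2 < 3 < 4. Listing each simplex with vertices in this order, K has dimension 2 with simplices:

  0-simplices (5): [0], [1], [2], [3], [4]
  1-simplices (9): [0,1], [0,3], [0,4], [1,2], [1,3], [1,4], [2,3], [2,4], [3,4]
  2-simplices (6): [0,1,3], [0,1,4], [0,3,4], [1,2,3], [1,2,4], [2,3,4]

Hence C_0 ≅ Z^5, C_1 ≅ Z^9, C_2 ≅ Z^6.

Boundary ∂_1: C_1 → C_0 is given by ∂[p,q] = [q] − [p]. For instance
  ∂[1,3] = [3] − [1].
The resulting 5×9 matrix has rank 4, and its Smith normal form has invariant factors (1,1,1,1).

The boundary map ∂_2: C_2 → C_1 sends each 2-simplex [p,q,r] to [q,r] − [p,r] + [p,q]. For instance
  ∂[1,2,4] = [2,4] − [1,4] + [1,2],
  ∂[0,1,4] = [1,4] − [0,4] + [0,1].
As a 9×6 matrix over Z this has rank 5, with invariant factors (1,1,1,1,1).

Computing H_k = (kernel of ∂_k) / (image of ∂_{k+1}):

  H_1: rank ker ∂_1 − rank ∂_2 = (9 − 4) − 5 = 0, and the invariant factors of ∂_2 are all 1, so H_1 ≅ 0.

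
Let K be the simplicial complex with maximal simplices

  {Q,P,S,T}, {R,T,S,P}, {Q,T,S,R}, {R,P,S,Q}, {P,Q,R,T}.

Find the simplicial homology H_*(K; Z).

H_0 ≅ Z,  H_1 = 0,  H_2 = 0,  H_3 ≅ Z.

K has 5 vertices, 10 edges, 10 triangles, 5 3-simplices.
rank ∂_0 = 0, rank ∂_1 = 4 ⇒ b_0 = 5 − 0 − 4 = 1; all invariant factors of ∂_1 are 1 so no torsion. So H_0 ≅ Z.
rank ∂_1 = 4, rank ∂_2 = 6 ⇒ b_1 = 10 − 4 − 6 = 0; all invariant factors of ∂_2 are 1 so no torsion. So H_1 ≅ 0.
rank ∂_2 = 6, rank ∂_3 = 4 ⇒ b_2 = 10 − 6 − 4 = 0; all invariant factors of ∂_3 are 1 so no torsion. So H_2 ≅ 0.
rank ∂_3 = 4, rank ∂_4 = 0 ⇒ b_3 = 5 − 4 − 0 = 1. So H_3 ≅ Z.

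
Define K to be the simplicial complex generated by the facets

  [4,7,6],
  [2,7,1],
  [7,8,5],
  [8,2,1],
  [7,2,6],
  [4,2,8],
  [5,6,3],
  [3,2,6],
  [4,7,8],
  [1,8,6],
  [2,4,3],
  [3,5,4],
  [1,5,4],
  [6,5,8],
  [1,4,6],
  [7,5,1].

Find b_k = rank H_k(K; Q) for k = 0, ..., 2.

Fix the vertex order 1 < 2 < 3 < 4 < 5 < 6 < 7 < 8 and write every simplex with vertices in increasing order. Then dim K = 2 and the simplices of K are:

  0-simplices (8): [1], [2], [3], [4], [5], [6], [7], [8]
  1-simplices (24): (24 of them)
  2-simplices (16): [1,2,7], [1,2,8], [1,4,5], [1,4,6], [1,5,7], [1,6,8], [2,3,4], [2,3,6], [2,4,8], [2,6,7], [3,4,5], [3,5,6], [4,6,7], [4,7,8], [5,6,8], [5,7,8]

giving chain groups C_0 ≅ Z^8, C_1 ≅ Z^24, C_2 ≅ Z^16.

The boundary map ∂_1: C_1 → C_0 is given by ∂[p,q] = [q] − [p]. For instance
  ∂[6,7] = [7] − [6].
The 8×24 boundary matrix has rank 7 and Smith normal form diag(1,1,1,1,1,1,1).

The boundary map ∂_2: C_2 → C_1 sends each 2-simplex [p,q,r] to [q,r] − [p,r] + [p,q]. For instance
  ∂[2,3,4] = [3,4] − [2,4] + [2,3],
  ∂[1,6,8] = [6,8] − [1,8] + [1,6].
As a 24×16 matrix over Z this has rank 15, with invariant factors (1,1,1,1,1,1,1,1,1,1,1,1,1,1,1).

Now H_k = ker ∂_k / im ∂_{k+1}, so:

  H_0: rank C_0 − rank ∂_1 = 8 − 7 = 1, and the invariant factors of ∂_1 are all 1, so H_0 = Z.
  H_1: rank ker ∂_1 − rank ∂_2 = (24 − 7) − 15 = 2, and the invariant factors of ∂_2 are all 1, so H_1 = Z^2.
  H_2: rank ker ∂_2 − rank ∂_3 = (16 − 15) − 0 = 1, and there is no ∂_3, so H_2 = Z.

As a check, the Euler characteristic is 8 − 24 + 16 = 0, which agrees with 1 − 2 + 1 = 0.
(K is a triangulation of the torus T^2.)

Hence the Betti numbers are b_0 = 1, b_1 = 2, b_2 = 1.

b_0 = 1, b_1 = 2, b_2 = 1.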